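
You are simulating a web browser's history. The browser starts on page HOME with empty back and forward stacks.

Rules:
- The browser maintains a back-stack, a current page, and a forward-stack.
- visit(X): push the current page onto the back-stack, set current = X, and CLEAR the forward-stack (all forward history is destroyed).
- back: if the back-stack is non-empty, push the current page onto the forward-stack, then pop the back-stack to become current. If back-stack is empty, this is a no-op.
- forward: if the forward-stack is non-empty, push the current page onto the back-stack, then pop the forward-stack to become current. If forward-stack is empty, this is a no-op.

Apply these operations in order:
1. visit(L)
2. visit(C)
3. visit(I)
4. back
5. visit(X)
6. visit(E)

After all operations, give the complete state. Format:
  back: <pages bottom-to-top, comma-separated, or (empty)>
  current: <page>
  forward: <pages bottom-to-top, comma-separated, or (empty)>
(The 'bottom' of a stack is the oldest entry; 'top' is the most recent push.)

Answer: back: HOME,L,C,X
current: E
forward: (empty)

Derivation:
After 1 (visit(L)): cur=L back=1 fwd=0
After 2 (visit(C)): cur=C back=2 fwd=0
After 3 (visit(I)): cur=I back=3 fwd=0
After 4 (back): cur=C back=2 fwd=1
After 5 (visit(X)): cur=X back=3 fwd=0
After 6 (visit(E)): cur=E back=4 fwd=0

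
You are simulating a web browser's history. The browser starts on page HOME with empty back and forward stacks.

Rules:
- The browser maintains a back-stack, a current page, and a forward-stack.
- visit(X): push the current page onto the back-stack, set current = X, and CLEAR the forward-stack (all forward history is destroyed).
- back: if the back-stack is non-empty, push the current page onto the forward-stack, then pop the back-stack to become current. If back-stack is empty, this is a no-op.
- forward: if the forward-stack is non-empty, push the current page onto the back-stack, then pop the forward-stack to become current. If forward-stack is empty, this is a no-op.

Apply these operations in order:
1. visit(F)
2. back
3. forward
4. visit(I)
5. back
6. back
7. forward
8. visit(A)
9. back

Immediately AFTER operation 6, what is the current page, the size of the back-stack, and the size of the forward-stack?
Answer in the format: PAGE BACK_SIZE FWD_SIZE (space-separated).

After 1 (visit(F)): cur=F back=1 fwd=0
After 2 (back): cur=HOME back=0 fwd=1
After 3 (forward): cur=F back=1 fwd=0
After 4 (visit(I)): cur=I back=2 fwd=0
After 5 (back): cur=F back=1 fwd=1
After 6 (back): cur=HOME back=0 fwd=2

HOME 0 2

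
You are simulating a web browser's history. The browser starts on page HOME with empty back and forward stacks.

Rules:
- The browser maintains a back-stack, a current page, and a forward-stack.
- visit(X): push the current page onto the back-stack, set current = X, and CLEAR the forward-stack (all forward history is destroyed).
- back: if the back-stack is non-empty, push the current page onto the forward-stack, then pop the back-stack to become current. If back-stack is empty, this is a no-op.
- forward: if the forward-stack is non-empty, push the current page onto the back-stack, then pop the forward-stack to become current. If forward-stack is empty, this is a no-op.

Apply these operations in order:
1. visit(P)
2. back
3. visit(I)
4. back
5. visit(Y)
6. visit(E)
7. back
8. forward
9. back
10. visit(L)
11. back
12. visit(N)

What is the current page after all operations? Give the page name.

Answer: N

Derivation:
After 1 (visit(P)): cur=P back=1 fwd=0
After 2 (back): cur=HOME back=0 fwd=1
After 3 (visit(I)): cur=I back=1 fwd=0
After 4 (back): cur=HOME back=0 fwd=1
After 5 (visit(Y)): cur=Y back=1 fwd=0
After 6 (visit(E)): cur=E back=2 fwd=0
After 7 (back): cur=Y back=1 fwd=1
After 8 (forward): cur=E back=2 fwd=0
After 9 (back): cur=Y back=1 fwd=1
After 10 (visit(L)): cur=L back=2 fwd=0
After 11 (back): cur=Y back=1 fwd=1
After 12 (visit(N)): cur=N back=2 fwd=0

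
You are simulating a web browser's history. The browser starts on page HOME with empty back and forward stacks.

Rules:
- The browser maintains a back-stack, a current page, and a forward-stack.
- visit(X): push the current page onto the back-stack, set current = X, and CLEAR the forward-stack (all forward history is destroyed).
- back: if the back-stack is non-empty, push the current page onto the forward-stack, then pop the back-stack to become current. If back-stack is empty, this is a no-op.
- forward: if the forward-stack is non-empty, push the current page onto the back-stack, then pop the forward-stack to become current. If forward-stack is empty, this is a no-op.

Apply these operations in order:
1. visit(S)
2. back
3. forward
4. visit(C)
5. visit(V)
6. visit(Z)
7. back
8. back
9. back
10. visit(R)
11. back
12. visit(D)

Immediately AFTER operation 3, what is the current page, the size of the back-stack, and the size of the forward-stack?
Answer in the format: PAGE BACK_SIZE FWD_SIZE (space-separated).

After 1 (visit(S)): cur=S back=1 fwd=0
After 2 (back): cur=HOME back=0 fwd=1
After 3 (forward): cur=S back=1 fwd=0

S 1 0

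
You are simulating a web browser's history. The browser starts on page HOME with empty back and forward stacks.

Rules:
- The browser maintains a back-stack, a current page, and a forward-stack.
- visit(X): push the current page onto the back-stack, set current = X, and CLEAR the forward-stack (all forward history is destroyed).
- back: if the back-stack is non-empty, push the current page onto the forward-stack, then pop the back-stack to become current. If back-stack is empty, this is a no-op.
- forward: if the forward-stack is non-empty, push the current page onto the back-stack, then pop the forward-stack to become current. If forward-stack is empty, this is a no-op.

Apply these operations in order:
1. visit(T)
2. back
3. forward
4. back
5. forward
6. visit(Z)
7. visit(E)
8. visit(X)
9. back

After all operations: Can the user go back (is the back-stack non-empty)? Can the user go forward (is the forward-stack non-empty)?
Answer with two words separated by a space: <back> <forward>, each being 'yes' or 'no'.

Answer: yes yes

Derivation:
After 1 (visit(T)): cur=T back=1 fwd=0
After 2 (back): cur=HOME back=0 fwd=1
After 3 (forward): cur=T back=1 fwd=0
After 4 (back): cur=HOME back=0 fwd=1
After 5 (forward): cur=T back=1 fwd=0
After 6 (visit(Z)): cur=Z back=2 fwd=0
After 7 (visit(E)): cur=E back=3 fwd=0
After 8 (visit(X)): cur=X back=4 fwd=0
After 9 (back): cur=E back=3 fwd=1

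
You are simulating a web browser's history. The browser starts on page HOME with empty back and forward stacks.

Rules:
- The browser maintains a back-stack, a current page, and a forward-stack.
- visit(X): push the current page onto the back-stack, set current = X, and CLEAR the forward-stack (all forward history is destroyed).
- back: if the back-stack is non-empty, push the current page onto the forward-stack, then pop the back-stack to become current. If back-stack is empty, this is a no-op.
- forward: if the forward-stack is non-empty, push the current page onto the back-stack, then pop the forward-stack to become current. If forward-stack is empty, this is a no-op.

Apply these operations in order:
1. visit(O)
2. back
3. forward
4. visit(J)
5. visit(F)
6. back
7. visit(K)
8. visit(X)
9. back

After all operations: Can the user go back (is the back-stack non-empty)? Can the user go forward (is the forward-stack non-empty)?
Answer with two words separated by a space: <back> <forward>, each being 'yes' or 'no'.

Answer: yes yes

Derivation:
After 1 (visit(O)): cur=O back=1 fwd=0
After 2 (back): cur=HOME back=0 fwd=1
After 3 (forward): cur=O back=1 fwd=0
After 4 (visit(J)): cur=J back=2 fwd=0
After 5 (visit(F)): cur=F back=3 fwd=0
After 6 (back): cur=J back=2 fwd=1
After 7 (visit(K)): cur=K back=3 fwd=0
After 8 (visit(X)): cur=X back=4 fwd=0
After 9 (back): cur=K back=3 fwd=1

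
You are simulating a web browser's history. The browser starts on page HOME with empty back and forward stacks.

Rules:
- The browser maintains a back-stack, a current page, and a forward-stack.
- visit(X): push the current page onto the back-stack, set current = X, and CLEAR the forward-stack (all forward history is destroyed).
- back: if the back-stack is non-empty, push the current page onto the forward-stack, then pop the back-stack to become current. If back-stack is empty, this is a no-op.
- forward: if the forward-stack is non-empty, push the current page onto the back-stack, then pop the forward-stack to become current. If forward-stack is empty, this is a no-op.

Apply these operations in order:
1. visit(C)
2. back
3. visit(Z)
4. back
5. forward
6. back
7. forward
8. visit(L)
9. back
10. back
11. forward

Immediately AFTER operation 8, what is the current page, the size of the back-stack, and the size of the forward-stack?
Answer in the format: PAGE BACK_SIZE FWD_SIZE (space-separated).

After 1 (visit(C)): cur=C back=1 fwd=0
After 2 (back): cur=HOME back=0 fwd=1
After 3 (visit(Z)): cur=Z back=1 fwd=0
After 4 (back): cur=HOME back=0 fwd=1
After 5 (forward): cur=Z back=1 fwd=0
After 6 (back): cur=HOME back=0 fwd=1
After 7 (forward): cur=Z back=1 fwd=0
After 8 (visit(L)): cur=L back=2 fwd=0

L 2 0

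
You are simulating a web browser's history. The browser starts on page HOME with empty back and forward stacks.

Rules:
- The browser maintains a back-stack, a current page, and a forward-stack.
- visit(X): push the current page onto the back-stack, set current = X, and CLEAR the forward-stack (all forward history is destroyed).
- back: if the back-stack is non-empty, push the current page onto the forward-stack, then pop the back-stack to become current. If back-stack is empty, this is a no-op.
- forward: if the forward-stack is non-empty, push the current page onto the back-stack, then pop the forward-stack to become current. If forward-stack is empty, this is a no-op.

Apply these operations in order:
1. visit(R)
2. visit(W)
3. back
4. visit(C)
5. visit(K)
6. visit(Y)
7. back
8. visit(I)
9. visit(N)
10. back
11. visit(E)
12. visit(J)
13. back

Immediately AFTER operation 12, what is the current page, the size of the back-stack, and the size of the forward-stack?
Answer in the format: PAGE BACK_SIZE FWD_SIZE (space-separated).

After 1 (visit(R)): cur=R back=1 fwd=0
After 2 (visit(W)): cur=W back=2 fwd=0
After 3 (back): cur=R back=1 fwd=1
After 4 (visit(C)): cur=C back=2 fwd=0
After 5 (visit(K)): cur=K back=3 fwd=0
After 6 (visit(Y)): cur=Y back=4 fwd=0
After 7 (back): cur=K back=3 fwd=1
After 8 (visit(I)): cur=I back=4 fwd=0
After 9 (visit(N)): cur=N back=5 fwd=0
After 10 (back): cur=I back=4 fwd=1
After 11 (visit(E)): cur=E back=5 fwd=0
After 12 (visit(J)): cur=J back=6 fwd=0

J 6 0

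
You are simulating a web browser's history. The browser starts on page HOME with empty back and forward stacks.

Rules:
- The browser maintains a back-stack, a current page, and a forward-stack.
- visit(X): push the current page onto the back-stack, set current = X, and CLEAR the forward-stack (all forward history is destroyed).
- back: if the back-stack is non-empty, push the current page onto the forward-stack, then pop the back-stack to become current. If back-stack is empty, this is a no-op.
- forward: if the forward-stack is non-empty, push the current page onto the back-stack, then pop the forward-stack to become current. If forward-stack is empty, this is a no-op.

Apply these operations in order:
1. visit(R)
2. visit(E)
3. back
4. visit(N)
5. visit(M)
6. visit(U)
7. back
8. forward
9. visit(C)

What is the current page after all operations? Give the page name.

Answer: C

Derivation:
After 1 (visit(R)): cur=R back=1 fwd=0
After 2 (visit(E)): cur=E back=2 fwd=0
After 3 (back): cur=R back=1 fwd=1
After 4 (visit(N)): cur=N back=2 fwd=0
After 5 (visit(M)): cur=M back=3 fwd=0
After 6 (visit(U)): cur=U back=4 fwd=0
After 7 (back): cur=M back=3 fwd=1
After 8 (forward): cur=U back=4 fwd=0
After 9 (visit(C)): cur=C back=5 fwd=0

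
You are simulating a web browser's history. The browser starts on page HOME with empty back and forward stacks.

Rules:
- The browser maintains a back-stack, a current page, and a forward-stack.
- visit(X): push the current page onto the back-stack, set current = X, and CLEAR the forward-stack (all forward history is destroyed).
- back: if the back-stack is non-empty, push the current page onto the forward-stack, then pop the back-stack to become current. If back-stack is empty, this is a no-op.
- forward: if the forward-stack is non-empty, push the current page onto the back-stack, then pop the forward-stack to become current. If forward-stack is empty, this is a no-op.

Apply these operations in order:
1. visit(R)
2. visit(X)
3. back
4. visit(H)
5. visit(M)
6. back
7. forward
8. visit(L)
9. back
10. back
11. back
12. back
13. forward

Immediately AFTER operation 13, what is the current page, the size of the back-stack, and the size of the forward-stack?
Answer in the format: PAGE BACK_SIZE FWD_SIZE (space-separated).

After 1 (visit(R)): cur=R back=1 fwd=0
After 2 (visit(X)): cur=X back=2 fwd=0
After 3 (back): cur=R back=1 fwd=1
After 4 (visit(H)): cur=H back=2 fwd=0
After 5 (visit(M)): cur=M back=3 fwd=0
After 6 (back): cur=H back=2 fwd=1
After 7 (forward): cur=M back=3 fwd=0
After 8 (visit(L)): cur=L back=4 fwd=0
After 9 (back): cur=M back=3 fwd=1
After 10 (back): cur=H back=2 fwd=2
After 11 (back): cur=R back=1 fwd=3
After 12 (back): cur=HOME back=0 fwd=4
After 13 (forward): cur=R back=1 fwd=3

R 1 3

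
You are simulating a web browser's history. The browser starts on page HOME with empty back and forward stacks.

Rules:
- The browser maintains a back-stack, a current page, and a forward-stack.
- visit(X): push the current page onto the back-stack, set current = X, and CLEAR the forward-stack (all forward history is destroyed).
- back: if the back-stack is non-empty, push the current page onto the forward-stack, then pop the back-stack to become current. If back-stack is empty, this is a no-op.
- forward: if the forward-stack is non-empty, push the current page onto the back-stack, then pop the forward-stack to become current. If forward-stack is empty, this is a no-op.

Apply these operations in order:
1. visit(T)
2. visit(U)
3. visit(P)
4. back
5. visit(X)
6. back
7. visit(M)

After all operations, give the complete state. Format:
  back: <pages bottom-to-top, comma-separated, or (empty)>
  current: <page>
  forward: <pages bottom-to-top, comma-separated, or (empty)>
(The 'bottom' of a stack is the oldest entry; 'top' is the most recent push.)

After 1 (visit(T)): cur=T back=1 fwd=0
After 2 (visit(U)): cur=U back=2 fwd=0
After 3 (visit(P)): cur=P back=3 fwd=0
After 4 (back): cur=U back=2 fwd=1
After 5 (visit(X)): cur=X back=3 fwd=0
After 6 (back): cur=U back=2 fwd=1
After 7 (visit(M)): cur=M back=3 fwd=0

Answer: back: HOME,T,U
current: M
forward: (empty)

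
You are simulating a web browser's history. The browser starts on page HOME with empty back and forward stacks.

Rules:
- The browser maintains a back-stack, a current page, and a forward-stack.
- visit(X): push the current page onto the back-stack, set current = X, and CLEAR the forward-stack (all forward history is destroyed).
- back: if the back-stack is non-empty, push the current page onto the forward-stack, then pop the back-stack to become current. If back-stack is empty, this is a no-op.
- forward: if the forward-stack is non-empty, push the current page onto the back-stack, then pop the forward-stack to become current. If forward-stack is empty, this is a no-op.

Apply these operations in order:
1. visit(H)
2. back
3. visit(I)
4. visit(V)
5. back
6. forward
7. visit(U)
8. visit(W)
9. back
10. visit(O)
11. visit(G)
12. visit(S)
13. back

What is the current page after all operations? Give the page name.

Answer: G

Derivation:
After 1 (visit(H)): cur=H back=1 fwd=0
After 2 (back): cur=HOME back=0 fwd=1
After 3 (visit(I)): cur=I back=1 fwd=0
After 4 (visit(V)): cur=V back=2 fwd=0
After 5 (back): cur=I back=1 fwd=1
After 6 (forward): cur=V back=2 fwd=0
After 7 (visit(U)): cur=U back=3 fwd=0
After 8 (visit(W)): cur=W back=4 fwd=0
After 9 (back): cur=U back=3 fwd=1
After 10 (visit(O)): cur=O back=4 fwd=0
After 11 (visit(G)): cur=G back=5 fwd=0
After 12 (visit(S)): cur=S back=6 fwd=0
After 13 (back): cur=G back=5 fwd=1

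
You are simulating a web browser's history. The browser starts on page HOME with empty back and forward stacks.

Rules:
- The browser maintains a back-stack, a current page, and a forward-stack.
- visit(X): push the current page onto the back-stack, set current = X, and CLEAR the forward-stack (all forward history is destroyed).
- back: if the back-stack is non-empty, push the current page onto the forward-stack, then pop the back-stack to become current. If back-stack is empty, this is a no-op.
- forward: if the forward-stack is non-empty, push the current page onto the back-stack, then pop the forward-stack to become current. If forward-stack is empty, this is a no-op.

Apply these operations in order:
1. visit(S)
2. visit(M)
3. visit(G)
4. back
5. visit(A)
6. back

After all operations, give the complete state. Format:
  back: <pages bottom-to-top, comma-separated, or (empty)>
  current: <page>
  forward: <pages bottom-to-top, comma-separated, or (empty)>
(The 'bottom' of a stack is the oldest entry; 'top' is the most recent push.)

Answer: back: HOME,S
current: M
forward: A

Derivation:
After 1 (visit(S)): cur=S back=1 fwd=0
After 2 (visit(M)): cur=M back=2 fwd=0
After 3 (visit(G)): cur=G back=3 fwd=0
After 4 (back): cur=M back=2 fwd=1
After 5 (visit(A)): cur=A back=3 fwd=0
After 6 (back): cur=M back=2 fwd=1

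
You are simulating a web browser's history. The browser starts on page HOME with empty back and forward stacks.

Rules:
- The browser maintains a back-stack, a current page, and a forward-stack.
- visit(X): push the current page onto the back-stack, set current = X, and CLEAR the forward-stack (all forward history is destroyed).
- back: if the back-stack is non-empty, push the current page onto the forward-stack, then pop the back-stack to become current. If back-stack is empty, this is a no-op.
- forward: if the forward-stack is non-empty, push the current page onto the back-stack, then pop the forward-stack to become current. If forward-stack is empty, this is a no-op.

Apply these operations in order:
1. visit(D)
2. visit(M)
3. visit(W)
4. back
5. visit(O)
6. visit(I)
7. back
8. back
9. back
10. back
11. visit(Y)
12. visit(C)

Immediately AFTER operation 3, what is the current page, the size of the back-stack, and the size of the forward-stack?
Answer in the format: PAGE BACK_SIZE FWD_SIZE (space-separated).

After 1 (visit(D)): cur=D back=1 fwd=0
After 2 (visit(M)): cur=M back=2 fwd=0
After 3 (visit(W)): cur=W back=3 fwd=0

W 3 0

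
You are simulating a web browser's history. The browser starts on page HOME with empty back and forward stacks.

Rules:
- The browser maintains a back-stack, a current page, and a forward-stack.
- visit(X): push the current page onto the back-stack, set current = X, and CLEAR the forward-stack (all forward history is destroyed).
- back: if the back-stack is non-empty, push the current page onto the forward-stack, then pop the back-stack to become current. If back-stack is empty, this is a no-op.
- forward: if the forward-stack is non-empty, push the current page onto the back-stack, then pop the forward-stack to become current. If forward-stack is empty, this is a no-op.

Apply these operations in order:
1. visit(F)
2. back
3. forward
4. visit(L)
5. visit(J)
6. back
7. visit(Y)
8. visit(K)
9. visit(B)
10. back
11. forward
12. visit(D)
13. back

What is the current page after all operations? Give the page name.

Answer: B

Derivation:
After 1 (visit(F)): cur=F back=1 fwd=0
After 2 (back): cur=HOME back=0 fwd=1
After 3 (forward): cur=F back=1 fwd=0
After 4 (visit(L)): cur=L back=2 fwd=0
After 5 (visit(J)): cur=J back=3 fwd=0
After 6 (back): cur=L back=2 fwd=1
After 7 (visit(Y)): cur=Y back=3 fwd=0
After 8 (visit(K)): cur=K back=4 fwd=0
After 9 (visit(B)): cur=B back=5 fwd=0
After 10 (back): cur=K back=4 fwd=1
After 11 (forward): cur=B back=5 fwd=0
After 12 (visit(D)): cur=D back=6 fwd=0
After 13 (back): cur=B back=5 fwd=1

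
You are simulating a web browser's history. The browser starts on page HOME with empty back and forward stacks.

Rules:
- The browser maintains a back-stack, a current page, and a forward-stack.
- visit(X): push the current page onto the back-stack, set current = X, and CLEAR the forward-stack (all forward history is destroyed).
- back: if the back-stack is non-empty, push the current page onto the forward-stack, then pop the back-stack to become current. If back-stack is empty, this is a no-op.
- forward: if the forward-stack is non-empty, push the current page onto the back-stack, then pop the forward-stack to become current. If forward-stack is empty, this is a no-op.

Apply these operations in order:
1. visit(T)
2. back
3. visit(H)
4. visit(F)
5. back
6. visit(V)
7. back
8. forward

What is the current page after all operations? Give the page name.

Answer: V

Derivation:
After 1 (visit(T)): cur=T back=1 fwd=0
After 2 (back): cur=HOME back=0 fwd=1
After 3 (visit(H)): cur=H back=1 fwd=0
After 4 (visit(F)): cur=F back=2 fwd=0
After 5 (back): cur=H back=1 fwd=1
After 6 (visit(V)): cur=V back=2 fwd=0
After 7 (back): cur=H back=1 fwd=1
After 8 (forward): cur=V back=2 fwd=0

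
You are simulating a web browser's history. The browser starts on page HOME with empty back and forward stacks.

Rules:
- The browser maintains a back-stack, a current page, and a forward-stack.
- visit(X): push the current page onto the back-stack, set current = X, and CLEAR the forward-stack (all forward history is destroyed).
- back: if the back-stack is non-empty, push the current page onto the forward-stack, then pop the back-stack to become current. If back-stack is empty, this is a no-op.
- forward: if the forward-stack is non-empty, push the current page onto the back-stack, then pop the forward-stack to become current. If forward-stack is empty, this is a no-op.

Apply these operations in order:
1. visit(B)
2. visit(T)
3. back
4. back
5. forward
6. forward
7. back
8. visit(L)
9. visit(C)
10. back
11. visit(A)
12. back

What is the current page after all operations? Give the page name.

After 1 (visit(B)): cur=B back=1 fwd=0
After 2 (visit(T)): cur=T back=2 fwd=0
After 3 (back): cur=B back=1 fwd=1
After 4 (back): cur=HOME back=0 fwd=2
After 5 (forward): cur=B back=1 fwd=1
After 6 (forward): cur=T back=2 fwd=0
After 7 (back): cur=B back=1 fwd=1
After 8 (visit(L)): cur=L back=2 fwd=0
After 9 (visit(C)): cur=C back=3 fwd=0
After 10 (back): cur=L back=2 fwd=1
After 11 (visit(A)): cur=A back=3 fwd=0
After 12 (back): cur=L back=2 fwd=1

Answer: L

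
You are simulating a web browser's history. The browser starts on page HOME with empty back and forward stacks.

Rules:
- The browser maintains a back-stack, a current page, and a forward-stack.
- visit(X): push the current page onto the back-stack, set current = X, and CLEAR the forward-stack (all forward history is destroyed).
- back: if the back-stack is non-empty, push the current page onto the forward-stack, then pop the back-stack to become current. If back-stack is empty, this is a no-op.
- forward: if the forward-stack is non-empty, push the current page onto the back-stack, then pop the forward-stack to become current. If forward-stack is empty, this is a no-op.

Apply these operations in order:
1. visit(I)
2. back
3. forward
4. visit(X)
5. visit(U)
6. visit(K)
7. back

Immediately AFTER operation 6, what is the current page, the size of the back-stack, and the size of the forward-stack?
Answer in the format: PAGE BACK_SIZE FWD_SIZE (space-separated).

After 1 (visit(I)): cur=I back=1 fwd=0
After 2 (back): cur=HOME back=0 fwd=1
After 3 (forward): cur=I back=1 fwd=0
After 4 (visit(X)): cur=X back=2 fwd=0
After 5 (visit(U)): cur=U back=3 fwd=0
After 6 (visit(K)): cur=K back=4 fwd=0

K 4 0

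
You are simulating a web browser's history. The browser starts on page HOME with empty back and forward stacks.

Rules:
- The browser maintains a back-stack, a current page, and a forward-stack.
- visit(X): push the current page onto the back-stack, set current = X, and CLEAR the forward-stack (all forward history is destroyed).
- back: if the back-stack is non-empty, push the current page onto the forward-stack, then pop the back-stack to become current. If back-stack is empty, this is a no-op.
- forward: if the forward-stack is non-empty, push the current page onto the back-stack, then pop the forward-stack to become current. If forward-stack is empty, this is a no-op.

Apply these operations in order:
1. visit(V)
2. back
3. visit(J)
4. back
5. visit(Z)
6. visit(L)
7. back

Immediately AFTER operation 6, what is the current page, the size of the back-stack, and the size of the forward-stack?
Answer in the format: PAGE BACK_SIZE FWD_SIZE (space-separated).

After 1 (visit(V)): cur=V back=1 fwd=0
After 2 (back): cur=HOME back=0 fwd=1
After 3 (visit(J)): cur=J back=1 fwd=0
After 4 (back): cur=HOME back=0 fwd=1
After 5 (visit(Z)): cur=Z back=1 fwd=0
After 6 (visit(L)): cur=L back=2 fwd=0

L 2 0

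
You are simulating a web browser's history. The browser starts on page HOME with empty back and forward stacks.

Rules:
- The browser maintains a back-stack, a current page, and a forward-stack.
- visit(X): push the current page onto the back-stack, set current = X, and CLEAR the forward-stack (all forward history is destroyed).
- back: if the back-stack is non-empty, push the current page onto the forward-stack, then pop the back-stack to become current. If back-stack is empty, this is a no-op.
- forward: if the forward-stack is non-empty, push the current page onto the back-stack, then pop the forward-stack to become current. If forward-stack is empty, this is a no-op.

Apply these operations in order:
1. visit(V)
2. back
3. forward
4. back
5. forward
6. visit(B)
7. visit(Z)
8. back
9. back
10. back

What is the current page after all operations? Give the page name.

After 1 (visit(V)): cur=V back=1 fwd=0
After 2 (back): cur=HOME back=0 fwd=1
After 3 (forward): cur=V back=1 fwd=0
After 4 (back): cur=HOME back=0 fwd=1
After 5 (forward): cur=V back=1 fwd=0
After 6 (visit(B)): cur=B back=2 fwd=0
After 7 (visit(Z)): cur=Z back=3 fwd=0
After 8 (back): cur=B back=2 fwd=1
After 9 (back): cur=V back=1 fwd=2
After 10 (back): cur=HOME back=0 fwd=3

Answer: HOME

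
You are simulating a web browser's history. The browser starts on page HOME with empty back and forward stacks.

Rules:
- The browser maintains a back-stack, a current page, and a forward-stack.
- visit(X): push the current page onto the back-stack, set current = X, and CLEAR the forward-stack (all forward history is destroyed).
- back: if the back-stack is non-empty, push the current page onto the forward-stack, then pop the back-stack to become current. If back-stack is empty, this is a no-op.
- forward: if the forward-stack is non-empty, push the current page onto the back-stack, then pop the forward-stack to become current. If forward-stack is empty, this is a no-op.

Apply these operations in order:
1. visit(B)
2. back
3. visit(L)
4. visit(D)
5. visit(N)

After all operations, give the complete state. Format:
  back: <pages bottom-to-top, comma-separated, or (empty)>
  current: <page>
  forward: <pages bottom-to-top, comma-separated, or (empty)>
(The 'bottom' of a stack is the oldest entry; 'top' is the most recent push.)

Answer: back: HOME,L,D
current: N
forward: (empty)

Derivation:
After 1 (visit(B)): cur=B back=1 fwd=0
After 2 (back): cur=HOME back=0 fwd=1
After 3 (visit(L)): cur=L back=1 fwd=0
After 4 (visit(D)): cur=D back=2 fwd=0
After 5 (visit(N)): cur=N back=3 fwd=0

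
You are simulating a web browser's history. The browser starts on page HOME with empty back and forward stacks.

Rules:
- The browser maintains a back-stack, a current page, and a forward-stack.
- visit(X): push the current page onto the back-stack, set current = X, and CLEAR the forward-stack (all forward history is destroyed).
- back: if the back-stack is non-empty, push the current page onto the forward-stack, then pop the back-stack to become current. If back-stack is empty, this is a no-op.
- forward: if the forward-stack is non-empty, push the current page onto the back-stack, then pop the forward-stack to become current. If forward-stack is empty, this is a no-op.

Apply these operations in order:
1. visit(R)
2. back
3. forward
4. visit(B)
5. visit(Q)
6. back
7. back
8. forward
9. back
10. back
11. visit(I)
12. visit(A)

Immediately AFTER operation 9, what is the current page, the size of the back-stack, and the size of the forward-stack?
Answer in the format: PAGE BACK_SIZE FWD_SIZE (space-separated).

After 1 (visit(R)): cur=R back=1 fwd=0
After 2 (back): cur=HOME back=0 fwd=1
After 3 (forward): cur=R back=1 fwd=0
After 4 (visit(B)): cur=B back=2 fwd=0
After 5 (visit(Q)): cur=Q back=3 fwd=0
After 6 (back): cur=B back=2 fwd=1
After 7 (back): cur=R back=1 fwd=2
After 8 (forward): cur=B back=2 fwd=1
After 9 (back): cur=R back=1 fwd=2

R 1 2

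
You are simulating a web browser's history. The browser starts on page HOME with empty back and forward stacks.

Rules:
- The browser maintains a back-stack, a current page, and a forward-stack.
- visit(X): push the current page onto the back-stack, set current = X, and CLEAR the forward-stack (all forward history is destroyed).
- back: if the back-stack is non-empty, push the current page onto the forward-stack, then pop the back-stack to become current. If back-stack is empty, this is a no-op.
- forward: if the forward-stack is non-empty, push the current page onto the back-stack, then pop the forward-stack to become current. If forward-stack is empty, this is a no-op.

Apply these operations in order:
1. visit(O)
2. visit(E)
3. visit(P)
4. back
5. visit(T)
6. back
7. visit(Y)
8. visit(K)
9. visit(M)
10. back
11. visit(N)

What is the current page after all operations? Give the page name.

After 1 (visit(O)): cur=O back=1 fwd=0
After 2 (visit(E)): cur=E back=2 fwd=0
After 3 (visit(P)): cur=P back=3 fwd=0
After 4 (back): cur=E back=2 fwd=1
After 5 (visit(T)): cur=T back=3 fwd=0
After 6 (back): cur=E back=2 fwd=1
After 7 (visit(Y)): cur=Y back=3 fwd=0
After 8 (visit(K)): cur=K back=4 fwd=0
After 9 (visit(M)): cur=M back=5 fwd=0
After 10 (back): cur=K back=4 fwd=1
After 11 (visit(N)): cur=N back=5 fwd=0

Answer: N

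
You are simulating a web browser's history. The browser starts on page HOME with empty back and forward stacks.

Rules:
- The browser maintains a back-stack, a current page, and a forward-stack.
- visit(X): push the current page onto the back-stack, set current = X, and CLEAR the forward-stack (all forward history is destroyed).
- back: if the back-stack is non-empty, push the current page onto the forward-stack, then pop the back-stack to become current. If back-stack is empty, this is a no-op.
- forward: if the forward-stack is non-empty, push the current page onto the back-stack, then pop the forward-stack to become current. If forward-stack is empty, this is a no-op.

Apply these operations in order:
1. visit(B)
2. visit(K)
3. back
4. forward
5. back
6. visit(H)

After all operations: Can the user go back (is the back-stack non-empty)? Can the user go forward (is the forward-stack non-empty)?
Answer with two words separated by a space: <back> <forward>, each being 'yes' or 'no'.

After 1 (visit(B)): cur=B back=1 fwd=0
After 2 (visit(K)): cur=K back=2 fwd=0
After 3 (back): cur=B back=1 fwd=1
After 4 (forward): cur=K back=2 fwd=0
After 5 (back): cur=B back=1 fwd=1
After 6 (visit(H)): cur=H back=2 fwd=0

Answer: yes no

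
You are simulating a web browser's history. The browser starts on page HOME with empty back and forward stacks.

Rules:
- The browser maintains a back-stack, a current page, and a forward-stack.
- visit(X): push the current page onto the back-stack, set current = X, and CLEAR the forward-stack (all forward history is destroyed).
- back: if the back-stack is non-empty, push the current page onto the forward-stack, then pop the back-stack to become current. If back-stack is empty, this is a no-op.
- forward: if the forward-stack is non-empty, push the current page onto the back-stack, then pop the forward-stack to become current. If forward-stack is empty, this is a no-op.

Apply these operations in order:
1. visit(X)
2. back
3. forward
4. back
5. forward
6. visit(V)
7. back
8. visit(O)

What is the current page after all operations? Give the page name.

After 1 (visit(X)): cur=X back=1 fwd=0
After 2 (back): cur=HOME back=0 fwd=1
After 3 (forward): cur=X back=1 fwd=0
After 4 (back): cur=HOME back=0 fwd=1
After 5 (forward): cur=X back=1 fwd=0
After 6 (visit(V)): cur=V back=2 fwd=0
After 7 (back): cur=X back=1 fwd=1
After 8 (visit(O)): cur=O back=2 fwd=0

Answer: O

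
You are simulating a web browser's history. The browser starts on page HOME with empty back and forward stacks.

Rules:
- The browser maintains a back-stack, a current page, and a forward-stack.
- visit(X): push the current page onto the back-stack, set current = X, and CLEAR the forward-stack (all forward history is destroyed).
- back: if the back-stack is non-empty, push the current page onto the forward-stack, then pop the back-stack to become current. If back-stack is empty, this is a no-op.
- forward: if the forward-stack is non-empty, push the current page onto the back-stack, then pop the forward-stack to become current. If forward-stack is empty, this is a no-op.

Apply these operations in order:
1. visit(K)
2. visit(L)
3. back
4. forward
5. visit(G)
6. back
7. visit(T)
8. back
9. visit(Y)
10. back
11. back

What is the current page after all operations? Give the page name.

After 1 (visit(K)): cur=K back=1 fwd=0
After 2 (visit(L)): cur=L back=2 fwd=0
After 3 (back): cur=K back=1 fwd=1
After 4 (forward): cur=L back=2 fwd=0
After 5 (visit(G)): cur=G back=3 fwd=0
After 6 (back): cur=L back=2 fwd=1
After 7 (visit(T)): cur=T back=3 fwd=0
After 8 (back): cur=L back=2 fwd=1
After 9 (visit(Y)): cur=Y back=3 fwd=0
After 10 (back): cur=L back=2 fwd=1
After 11 (back): cur=K back=1 fwd=2

Answer: K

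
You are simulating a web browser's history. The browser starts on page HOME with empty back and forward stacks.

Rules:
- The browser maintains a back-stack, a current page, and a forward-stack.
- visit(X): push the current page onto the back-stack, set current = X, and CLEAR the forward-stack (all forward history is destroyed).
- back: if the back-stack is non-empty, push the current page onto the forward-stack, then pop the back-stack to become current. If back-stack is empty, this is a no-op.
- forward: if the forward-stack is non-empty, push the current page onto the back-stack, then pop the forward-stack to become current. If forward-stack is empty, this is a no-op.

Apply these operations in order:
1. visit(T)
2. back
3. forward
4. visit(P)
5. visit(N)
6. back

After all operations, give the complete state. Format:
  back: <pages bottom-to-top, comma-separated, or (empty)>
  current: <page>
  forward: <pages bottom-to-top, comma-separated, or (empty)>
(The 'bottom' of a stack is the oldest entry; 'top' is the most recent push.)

Answer: back: HOME,T
current: P
forward: N

Derivation:
After 1 (visit(T)): cur=T back=1 fwd=0
After 2 (back): cur=HOME back=0 fwd=1
After 3 (forward): cur=T back=1 fwd=0
After 4 (visit(P)): cur=P back=2 fwd=0
After 5 (visit(N)): cur=N back=3 fwd=0
After 6 (back): cur=P back=2 fwd=1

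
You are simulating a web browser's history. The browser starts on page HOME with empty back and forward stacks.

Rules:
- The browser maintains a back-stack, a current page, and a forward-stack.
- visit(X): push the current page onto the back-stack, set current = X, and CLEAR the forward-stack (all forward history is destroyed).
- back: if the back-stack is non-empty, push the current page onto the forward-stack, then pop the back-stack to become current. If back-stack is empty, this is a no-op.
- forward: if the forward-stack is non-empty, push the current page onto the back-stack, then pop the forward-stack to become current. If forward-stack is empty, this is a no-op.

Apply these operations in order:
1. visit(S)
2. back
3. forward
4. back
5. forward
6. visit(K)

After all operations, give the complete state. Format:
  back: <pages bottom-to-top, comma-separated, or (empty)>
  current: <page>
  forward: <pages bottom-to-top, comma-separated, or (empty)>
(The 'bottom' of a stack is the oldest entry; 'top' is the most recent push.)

After 1 (visit(S)): cur=S back=1 fwd=0
After 2 (back): cur=HOME back=0 fwd=1
After 3 (forward): cur=S back=1 fwd=0
After 4 (back): cur=HOME back=0 fwd=1
After 5 (forward): cur=S back=1 fwd=0
After 6 (visit(K)): cur=K back=2 fwd=0

Answer: back: HOME,S
current: K
forward: (empty)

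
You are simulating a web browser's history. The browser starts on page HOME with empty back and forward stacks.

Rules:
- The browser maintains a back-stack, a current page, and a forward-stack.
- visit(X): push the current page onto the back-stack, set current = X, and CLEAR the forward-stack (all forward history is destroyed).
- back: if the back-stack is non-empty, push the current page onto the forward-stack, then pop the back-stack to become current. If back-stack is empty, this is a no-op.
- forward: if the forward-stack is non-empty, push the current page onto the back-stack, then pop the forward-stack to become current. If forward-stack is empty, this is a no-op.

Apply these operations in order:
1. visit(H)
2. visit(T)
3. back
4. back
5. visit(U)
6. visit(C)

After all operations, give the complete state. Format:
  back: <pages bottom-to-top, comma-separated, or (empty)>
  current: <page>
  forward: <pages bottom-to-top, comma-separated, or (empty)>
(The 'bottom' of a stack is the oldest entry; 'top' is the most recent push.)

Answer: back: HOME,U
current: C
forward: (empty)

Derivation:
After 1 (visit(H)): cur=H back=1 fwd=0
After 2 (visit(T)): cur=T back=2 fwd=0
After 3 (back): cur=H back=1 fwd=1
After 4 (back): cur=HOME back=0 fwd=2
After 5 (visit(U)): cur=U back=1 fwd=0
After 6 (visit(C)): cur=C back=2 fwd=0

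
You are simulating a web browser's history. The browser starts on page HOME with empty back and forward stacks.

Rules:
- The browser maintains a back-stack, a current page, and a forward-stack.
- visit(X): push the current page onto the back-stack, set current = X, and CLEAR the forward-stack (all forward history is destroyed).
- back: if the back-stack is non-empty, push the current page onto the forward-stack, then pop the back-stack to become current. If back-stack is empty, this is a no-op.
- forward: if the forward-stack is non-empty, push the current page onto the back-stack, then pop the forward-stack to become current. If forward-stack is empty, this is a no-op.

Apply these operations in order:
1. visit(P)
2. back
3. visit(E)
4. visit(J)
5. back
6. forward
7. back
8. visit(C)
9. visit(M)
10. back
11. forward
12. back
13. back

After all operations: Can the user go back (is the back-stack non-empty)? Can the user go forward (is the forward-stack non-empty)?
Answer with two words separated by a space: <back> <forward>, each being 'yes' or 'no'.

Answer: yes yes

Derivation:
After 1 (visit(P)): cur=P back=1 fwd=0
After 2 (back): cur=HOME back=0 fwd=1
After 3 (visit(E)): cur=E back=1 fwd=0
After 4 (visit(J)): cur=J back=2 fwd=0
After 5 (back): cur=E back=1 fwd=1
After 6 (forward): cur=J back=2 fwd=0
After 7 (back): cur=E back=1 fwd=1
After 8 (visit(C)): cur=C back=2 fwd=0
After 9 (visit(M)): cur=M back=3 fwd=0
After 10 (back): cur=C back=2 fwd=1
After 11 (forward): cur=M back=3 fwd=0
After 12 (back): cur=C back=2 fwd=1
After 13 (back): cur=E back=1 fwd=2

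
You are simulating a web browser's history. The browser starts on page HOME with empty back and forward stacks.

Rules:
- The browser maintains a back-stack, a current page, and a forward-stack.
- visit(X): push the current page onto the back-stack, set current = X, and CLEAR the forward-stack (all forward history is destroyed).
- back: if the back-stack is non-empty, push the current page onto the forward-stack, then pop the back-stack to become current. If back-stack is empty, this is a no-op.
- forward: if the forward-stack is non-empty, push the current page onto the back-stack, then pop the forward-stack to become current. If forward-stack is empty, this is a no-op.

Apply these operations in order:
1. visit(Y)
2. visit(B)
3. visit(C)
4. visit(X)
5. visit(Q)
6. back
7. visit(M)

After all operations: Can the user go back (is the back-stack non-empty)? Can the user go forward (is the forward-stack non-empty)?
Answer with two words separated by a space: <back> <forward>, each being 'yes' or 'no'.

After 1 (visit(Y)): cur=Y back=1 fwd=0
After 2 (visit(B)): cur=B back=2 fwd=0
After 3 (visit(C)): cur=C back=3 fwd=0
After 4 (visit(X)): cur=X back=4 fwd=0
After 5 (visit(Q)): cur=Q back=5 fwd=0
After 6 (back): cur=X back=4 fwd=1
After 7 (visit(M)): cur=M back=5 fwd=0

Answer: yes no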